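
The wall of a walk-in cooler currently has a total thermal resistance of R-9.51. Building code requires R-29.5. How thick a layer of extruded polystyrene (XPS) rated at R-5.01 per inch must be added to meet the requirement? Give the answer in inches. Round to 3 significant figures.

3.99 in

ΔR = 29.5 − 9.51 = 19.99 ft²·°F·h/BTU
L = ΔR / (R/in) = 19.99/5.01 = 3.99 in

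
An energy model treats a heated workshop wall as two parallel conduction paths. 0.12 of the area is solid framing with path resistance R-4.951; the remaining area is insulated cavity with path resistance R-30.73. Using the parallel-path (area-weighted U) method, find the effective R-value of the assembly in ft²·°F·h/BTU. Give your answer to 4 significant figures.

18.91 ft²·°F·h/BTU

U_eff = 0.88/30.73 + 0.12/4.951 = 0.028637 + 0.024238 = 0.052874
R_eff = 1/U_eff = 18.913 ft²·°F·h/BTU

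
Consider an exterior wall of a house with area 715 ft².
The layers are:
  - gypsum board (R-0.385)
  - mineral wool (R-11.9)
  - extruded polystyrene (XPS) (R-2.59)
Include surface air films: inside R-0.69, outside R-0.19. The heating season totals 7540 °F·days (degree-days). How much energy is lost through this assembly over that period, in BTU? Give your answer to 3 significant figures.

R_total = 0.69 + 0.385 + 11.9 + 2.59 + 0.19 = 15.76 ft²·°F·h/BTU
E = A × HDD × 24 / R = 715 × 7540 × 24 / 15.76 = 8212000 BTU

8210000 BTU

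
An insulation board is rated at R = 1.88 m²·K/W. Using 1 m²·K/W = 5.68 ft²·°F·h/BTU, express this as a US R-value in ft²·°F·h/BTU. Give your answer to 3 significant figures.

10.7 ft²·°F·h/BTU

R_US = 1.88 × 5.68 = 10.68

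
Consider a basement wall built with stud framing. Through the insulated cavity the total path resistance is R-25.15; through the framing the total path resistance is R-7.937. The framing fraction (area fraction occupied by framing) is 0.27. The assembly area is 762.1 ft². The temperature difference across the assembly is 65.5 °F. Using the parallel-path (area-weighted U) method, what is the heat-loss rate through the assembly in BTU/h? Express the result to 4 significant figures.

U_eff = 0.73/25.15 + 0.27/7.937 = 0.029026 + 0.034018 = 0.063044
R_eff = 1/U_eff = 15.862 ft²·°F·h/BTU
Q = 762.1 × 65.5 / 15.862 = 3147 BTU/h

3147 BTU/h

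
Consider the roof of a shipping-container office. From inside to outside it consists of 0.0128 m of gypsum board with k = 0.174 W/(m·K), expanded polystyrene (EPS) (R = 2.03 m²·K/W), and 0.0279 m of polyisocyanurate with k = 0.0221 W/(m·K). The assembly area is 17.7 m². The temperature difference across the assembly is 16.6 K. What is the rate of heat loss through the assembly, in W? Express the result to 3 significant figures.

0.0128/0.174 = 0.07356
0.0279/0.0221 = 1.262
R_total = 0.07356 + 2.03 + 1.262 = 3.366 m²·K/W
Q = A·ΔT/R = 17.7 × 16.6 / 3.366 = 87.29 W

87.3 W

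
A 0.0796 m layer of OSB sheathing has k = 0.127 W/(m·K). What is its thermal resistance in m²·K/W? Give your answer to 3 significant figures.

R = L/k = 0.0796/0.127 = 0.6268 m²·K/W

0.627 m²·K/W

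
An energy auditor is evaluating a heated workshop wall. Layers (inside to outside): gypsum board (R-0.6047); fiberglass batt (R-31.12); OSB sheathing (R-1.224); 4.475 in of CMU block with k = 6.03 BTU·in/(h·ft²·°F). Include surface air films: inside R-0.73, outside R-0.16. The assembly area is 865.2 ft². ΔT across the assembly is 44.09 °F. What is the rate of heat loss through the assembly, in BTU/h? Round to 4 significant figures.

1103 BTU/h

4.475/6.03 = 0.74212
R_total = 0.73 + 0.6047 + 31.12 + 1.224 + 0.74212 + 0.16 = 34.581 ft²·°F·h/BTU
Q = A·ΔT/R = 865.2 × 44.09 / 34.581 = 1103.1 BTU/h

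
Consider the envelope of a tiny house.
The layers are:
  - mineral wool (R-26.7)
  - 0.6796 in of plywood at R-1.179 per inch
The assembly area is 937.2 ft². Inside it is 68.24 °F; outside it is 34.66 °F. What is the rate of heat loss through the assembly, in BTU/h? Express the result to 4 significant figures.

0.6796 × 1.179 = 0.80125
R_total = 26.7 + 0.80125 = 27.501 ft²·°F·h/BTU
Q = A·ΔT/R = 937.2 × (68.24 − 34.66) / 27.501 = 1144.4 BTU/h

1144 BTU/h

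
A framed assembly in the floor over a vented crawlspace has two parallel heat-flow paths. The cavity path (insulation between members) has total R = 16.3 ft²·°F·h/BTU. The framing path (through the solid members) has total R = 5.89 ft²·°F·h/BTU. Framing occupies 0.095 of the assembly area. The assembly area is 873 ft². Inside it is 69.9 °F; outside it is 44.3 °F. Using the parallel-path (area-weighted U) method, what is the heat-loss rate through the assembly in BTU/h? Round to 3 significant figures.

U_eff = 0.905/16.3 + 0.095/5.89 = 0.05552 + 0.01613 = 0.07165
R_eff = 1/U_eff = 13.96 ft²·°F·h/BTU
Q = 873 × (69.9 − 44.3) / 13.96 = 1601 BTU/h

1600 BTU/h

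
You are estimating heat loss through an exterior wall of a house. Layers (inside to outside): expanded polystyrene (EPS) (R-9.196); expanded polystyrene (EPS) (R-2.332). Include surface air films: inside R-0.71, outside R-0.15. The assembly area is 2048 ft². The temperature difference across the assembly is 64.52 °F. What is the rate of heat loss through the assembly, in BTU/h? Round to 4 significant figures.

10670 BTU/h

R_total = 0.71 + 9.196 + 2.332 + 0.15 = 12.388 ft²·°F·h/BTU
Q = A·ΔT/R = 2048 × 64.52 / 12.388 = 10667 BTU/h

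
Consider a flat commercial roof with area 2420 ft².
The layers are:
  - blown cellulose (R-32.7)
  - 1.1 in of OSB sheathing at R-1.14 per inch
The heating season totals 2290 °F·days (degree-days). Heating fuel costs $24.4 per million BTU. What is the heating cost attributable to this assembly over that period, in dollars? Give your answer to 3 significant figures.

1.1 × 1.14 = 1.254
R_total = 32.7 + 1.254 = 33.95 ft²·°F·h/BTU
E = A × HDD × 24 / R = 2420 × 2290 × 24 / 33.95 = 3917000 BTU
Cost = 3917000/10⁶ × 24.4 = $95.58

95.6 dollars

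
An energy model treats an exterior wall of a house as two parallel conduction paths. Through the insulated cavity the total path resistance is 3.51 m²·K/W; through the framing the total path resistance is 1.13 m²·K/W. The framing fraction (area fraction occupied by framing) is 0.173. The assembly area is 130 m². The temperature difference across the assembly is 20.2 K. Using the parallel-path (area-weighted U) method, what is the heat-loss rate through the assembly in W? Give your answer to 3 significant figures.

1020 W

U_eff = 0.827/3.51 + 0.173/1.13 = 0.2356 + 0.1531 = 0.3887
R_eff = 1/U_eff = 2.573 m²·K/W
Q = 130 × 20.2 / 2.573 = 1021 W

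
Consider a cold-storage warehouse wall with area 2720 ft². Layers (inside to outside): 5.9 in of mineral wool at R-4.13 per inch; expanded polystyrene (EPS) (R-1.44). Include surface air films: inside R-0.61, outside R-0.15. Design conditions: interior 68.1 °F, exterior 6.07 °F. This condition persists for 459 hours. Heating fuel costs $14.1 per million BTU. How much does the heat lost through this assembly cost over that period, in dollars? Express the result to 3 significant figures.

5.9 × 4.13 = 24.37
R_total = 0.61 + 24.37 + 1.44 + 0.15 = 26.57 ft²·°F·h/BTU
Q = 2720 × (68.1 − 6.07) / 26.57 = 6351 BTU/h
E = 6351 × 459 = 2915000 BTU
Cost = 2915000/10⁶ × 14.1 = $41.1

41.1 dollars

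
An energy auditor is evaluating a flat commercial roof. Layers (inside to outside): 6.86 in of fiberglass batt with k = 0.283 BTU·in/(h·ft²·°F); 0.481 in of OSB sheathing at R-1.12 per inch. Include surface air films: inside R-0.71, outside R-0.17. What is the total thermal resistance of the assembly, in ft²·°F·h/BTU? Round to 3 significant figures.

25.7 ft²·°F·h/BTU

6.86/0.283 = 24.24
0.481 × 1.12 = 0.5387
R_total = 0.71 + 24.24 + 0.5387 + 0.17 = 25.66 ft²·°F·h/BTU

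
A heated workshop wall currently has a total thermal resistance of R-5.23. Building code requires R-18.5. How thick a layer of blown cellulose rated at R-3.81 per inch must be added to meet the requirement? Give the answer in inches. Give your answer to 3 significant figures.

ΔR = 18.5 − 5.23 = 13.27 ft²·°F·h/BTU
L = ΔR / (R/in) = 13.27/3.81 = 3.483 in

3.48 in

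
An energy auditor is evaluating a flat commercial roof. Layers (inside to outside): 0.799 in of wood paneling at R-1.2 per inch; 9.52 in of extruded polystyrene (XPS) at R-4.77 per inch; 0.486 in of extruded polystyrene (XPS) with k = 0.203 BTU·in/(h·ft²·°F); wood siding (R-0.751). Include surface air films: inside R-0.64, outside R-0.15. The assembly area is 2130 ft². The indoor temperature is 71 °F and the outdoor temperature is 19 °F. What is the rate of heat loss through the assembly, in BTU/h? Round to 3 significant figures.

2200 BTU/h

0.799 × 1.2 = 0.9588
9.52 × 4.77 = 45.41
0.486/0.203 = 2.394
R_total = 0.64 + 0.9588 + 45.41 + 2.394 + 0.751 + 0.15 = 50.3 ft²·°F·h/BTU
Q = A·ΔT/R = 2130 × (71 − 19) / 50.3 = 2202 BTU/h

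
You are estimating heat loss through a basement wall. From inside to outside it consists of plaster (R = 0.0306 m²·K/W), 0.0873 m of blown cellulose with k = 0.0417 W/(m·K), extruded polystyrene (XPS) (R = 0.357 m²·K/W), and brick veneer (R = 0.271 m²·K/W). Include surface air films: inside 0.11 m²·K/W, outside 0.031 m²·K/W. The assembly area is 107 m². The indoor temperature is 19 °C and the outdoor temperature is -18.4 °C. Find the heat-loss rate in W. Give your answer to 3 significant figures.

0.0873/0.0417 = 2.094
R_total = 0.11 + 0.0306 + 2.094 + 0.357 + 0.271 + 0.031 = 2.893 m²·K/W
Q = A·ΔT/R = 107 × (19 − (-18.4)) / 2.893 = 1383 W

1380 W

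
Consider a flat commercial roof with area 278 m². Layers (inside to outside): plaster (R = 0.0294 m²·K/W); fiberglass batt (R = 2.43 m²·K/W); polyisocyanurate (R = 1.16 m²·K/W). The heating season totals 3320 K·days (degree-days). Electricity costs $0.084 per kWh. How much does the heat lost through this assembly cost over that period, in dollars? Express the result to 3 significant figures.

R_total = 0.0294 + 2.43 + 1.16 = 3.619 m²·K/W
E = A × HDD × 24 / R / 1000 = 278 × 3320 × 24 / 3.619 / 1000 = 6120 kWh
Cost = 6120 × 0.084 = $514.1

514 dollars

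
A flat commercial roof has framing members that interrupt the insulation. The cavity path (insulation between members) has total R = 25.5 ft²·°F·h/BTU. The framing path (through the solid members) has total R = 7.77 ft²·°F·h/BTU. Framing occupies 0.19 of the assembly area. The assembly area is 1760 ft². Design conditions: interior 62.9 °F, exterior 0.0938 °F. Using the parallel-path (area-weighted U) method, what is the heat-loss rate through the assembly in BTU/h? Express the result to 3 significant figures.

6210 BTU/h

U_eff = 0.81/25.5 + 0.19/7.77 = 0.03176 + 0.02445 = 0.05622
R_eff = 1/U_eff = 17.79 ft²·°F·h/BTU
Q = 1760 × (62.9 − 0.0938) / 17.79 = 6214 BTU/h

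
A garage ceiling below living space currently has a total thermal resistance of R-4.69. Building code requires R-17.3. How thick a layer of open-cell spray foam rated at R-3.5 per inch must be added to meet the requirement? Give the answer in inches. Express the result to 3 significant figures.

ΔR = 17.3 − 4.69 = 12.61 ft²·°F·h/BTU
L = ΔR / (R/in) = 12.61/3.5 = 3.603 in

3.60 in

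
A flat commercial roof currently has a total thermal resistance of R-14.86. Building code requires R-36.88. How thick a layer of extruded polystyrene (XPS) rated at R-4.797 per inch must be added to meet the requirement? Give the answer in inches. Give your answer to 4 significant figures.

ΔR = 36.88 − 14.86 = 22.02 ft²·°F·h/BTU
L = ΔR / (R/in) = 22.02/4.797 = 4.5904 in

4.590 in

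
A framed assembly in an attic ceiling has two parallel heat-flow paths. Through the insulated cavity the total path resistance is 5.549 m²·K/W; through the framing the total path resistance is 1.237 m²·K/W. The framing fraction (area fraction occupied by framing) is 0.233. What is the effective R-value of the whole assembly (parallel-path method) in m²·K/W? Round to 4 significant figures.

U_eff = 0.767/5.549 + 0.233/1.237 = 0.13822 + 0.18836 = 0.32658
R_eff = 1/U_eff = 3.062 m²·K/W

3.062 m²·K/W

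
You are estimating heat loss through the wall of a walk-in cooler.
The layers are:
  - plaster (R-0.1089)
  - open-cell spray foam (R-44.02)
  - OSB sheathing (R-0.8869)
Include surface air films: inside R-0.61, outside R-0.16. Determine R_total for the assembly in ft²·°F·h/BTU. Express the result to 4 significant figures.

R_total = 0.61 + 0.1089 + 44.02 + 0.8869 + 0.16 = 45.786 ft²·°F·h/BTU

45.79 ft²·°F·h/BTU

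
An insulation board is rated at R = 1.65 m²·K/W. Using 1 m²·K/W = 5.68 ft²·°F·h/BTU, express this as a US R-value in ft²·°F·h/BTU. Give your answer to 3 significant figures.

R_US = 1.65 × 5.68 = 9.372

9.37 ft²·°F·h/BTU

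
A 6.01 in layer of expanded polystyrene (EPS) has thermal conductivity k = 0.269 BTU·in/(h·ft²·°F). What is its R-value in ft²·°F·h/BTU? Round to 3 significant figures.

22.3 ft²·°F·h/BTU

R = L/k = 6.01/0.269 = 22.34 ft²·°F·h/BTU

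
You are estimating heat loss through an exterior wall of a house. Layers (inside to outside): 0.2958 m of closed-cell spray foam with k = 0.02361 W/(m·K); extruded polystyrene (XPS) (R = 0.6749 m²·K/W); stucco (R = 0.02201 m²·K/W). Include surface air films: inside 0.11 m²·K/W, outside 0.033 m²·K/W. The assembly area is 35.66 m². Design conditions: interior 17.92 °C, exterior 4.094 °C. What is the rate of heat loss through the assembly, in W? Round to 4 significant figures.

36.88 W

0.2958/0.02361 = 12.529
R_total = 0.11 + 12.529 + 0.6749 + 0.02201 + 0.033 = 13.368 m²·K/W
Q = A·ΔT/R = 35.66 × (17.92 − 4.094) / 13.368 = 36.88 W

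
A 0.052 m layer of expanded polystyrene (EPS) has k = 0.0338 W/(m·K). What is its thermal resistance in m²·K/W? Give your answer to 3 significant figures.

R = L/k = 0.052/0.0338 = 1.538 m²·K/W

1.54 m²·K/W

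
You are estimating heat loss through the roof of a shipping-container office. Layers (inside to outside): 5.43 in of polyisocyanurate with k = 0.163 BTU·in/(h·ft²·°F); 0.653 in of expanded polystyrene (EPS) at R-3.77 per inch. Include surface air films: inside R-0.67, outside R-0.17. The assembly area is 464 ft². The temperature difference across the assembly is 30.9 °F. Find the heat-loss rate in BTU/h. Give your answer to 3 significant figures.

392 BTU/h

5.43/0.163 = 33.31
0.653 × 3.77 = 2.462
R_total = 0.67 + 33.31 + 2.462 + 0.17 = 36.61 ft²·°F·h/BTU
Q = A·ΔT/R = 464 × 30.9 / 36.61 = 391.6 BTU/h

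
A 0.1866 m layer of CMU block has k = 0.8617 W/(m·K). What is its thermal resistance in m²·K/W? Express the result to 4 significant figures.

0.2165 m²·K/W

R = L/k = 0.1866/0.8617 = 0.21655 m²·K/W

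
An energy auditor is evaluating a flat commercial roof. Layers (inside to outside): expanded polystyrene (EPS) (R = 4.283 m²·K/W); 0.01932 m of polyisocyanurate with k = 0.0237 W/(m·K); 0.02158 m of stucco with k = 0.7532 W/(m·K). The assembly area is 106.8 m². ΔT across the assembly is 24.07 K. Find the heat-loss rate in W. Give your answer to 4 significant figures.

0.01932/0.0237 = 0.81519
0.02158/0.7532 = 0.028651
R_total = 4.283 + 0.81519 + 0.028651 = 5.1268 m²·K/W
Q = A·ΔT/R = 106.8 × 24.07 / 5.1268 = 501.42 W

501.4 W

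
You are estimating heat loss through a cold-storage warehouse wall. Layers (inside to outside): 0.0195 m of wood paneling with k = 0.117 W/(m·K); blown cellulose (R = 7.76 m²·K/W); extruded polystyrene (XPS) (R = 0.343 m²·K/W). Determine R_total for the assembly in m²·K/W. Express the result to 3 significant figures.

8.27 m²·K/W

0.0195/0.117 = 0.1667
R_total = 0.1667 + 7.76 + 0.343 = 8.27 m²·K/W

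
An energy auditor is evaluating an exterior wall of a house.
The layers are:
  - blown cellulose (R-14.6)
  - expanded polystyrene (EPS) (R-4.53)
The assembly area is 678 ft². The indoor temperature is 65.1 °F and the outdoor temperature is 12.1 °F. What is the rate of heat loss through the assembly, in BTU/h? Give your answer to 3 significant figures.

R_total = 14.6 + 4.53 = 19.13 ft²·°F·h/BTU
Q = A·ΔT/R = 678 × (65.1 − 12.1) / 19.13 = 1878 BTU/h

1880 BTU/h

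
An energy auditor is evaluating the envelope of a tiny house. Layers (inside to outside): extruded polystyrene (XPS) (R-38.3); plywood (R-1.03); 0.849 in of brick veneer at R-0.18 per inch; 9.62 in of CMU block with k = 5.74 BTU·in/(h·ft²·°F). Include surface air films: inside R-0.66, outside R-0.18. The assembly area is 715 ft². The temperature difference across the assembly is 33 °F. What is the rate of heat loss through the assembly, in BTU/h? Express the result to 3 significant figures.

562 BTU/h

0.849 × 0.18 = 0.1528
9.62/5.74 = 1.676
R_total = 0.66 + 38.3 + 1.03 + 0.1528 + 1.676 + 0.18 = 42 ft²·°F·h/BTU
Q = A·ΔT/R = 715 × 33 / 42 = 561.8 BTU/h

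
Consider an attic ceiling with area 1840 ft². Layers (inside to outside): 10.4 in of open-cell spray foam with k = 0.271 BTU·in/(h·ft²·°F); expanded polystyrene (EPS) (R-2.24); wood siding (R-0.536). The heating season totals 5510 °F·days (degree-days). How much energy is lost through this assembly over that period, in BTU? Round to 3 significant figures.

5910000 BTU

10.4/0.271 = 38.38
R_total = 38.38 + 2.24 + 0.536 = 41.15 ft²·°F·h/BTU
E = A × HDD × 24 / R = 1840 × 5510 × 24 / 41.15 = 5913000 BTU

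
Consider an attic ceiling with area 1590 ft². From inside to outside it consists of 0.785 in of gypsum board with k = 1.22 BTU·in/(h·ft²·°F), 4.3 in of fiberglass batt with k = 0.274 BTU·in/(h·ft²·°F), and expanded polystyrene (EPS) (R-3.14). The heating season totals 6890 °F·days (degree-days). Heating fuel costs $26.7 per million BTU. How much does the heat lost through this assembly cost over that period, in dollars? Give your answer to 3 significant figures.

0.785/1.22 = 0.6434
4.3/0.274 = 15.69
R_total = 0.6434 + 15.69 + 3.14 = 19.48 ft²·°F·h/BTU
E = A × HDD × 24 / R = 1590 × 6890 × 24 / 19.48 = 13500000 BTU
Cost = 13500000/10⁶ × 26.7 = $360.4

360 dollars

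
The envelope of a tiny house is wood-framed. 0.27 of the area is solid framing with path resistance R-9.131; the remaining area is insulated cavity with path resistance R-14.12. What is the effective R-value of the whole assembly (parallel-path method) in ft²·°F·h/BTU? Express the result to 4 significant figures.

U_eff = 0.73/14.12 + 0.27/9.131 = 0.0517 + 0.02957 = 0.081269
R_eff = 1/U_eff = 12.305 ft²·°F·h/BTU

12.30 ft²·°F·h/BTU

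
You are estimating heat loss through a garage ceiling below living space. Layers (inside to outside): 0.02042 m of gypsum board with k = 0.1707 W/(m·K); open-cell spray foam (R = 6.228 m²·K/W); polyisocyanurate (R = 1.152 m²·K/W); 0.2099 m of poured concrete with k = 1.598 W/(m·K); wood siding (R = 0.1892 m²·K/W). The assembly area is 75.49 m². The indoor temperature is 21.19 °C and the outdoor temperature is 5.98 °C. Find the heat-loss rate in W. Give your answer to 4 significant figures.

0.02042/0.1707 = 0.11963
0.2099/1.598 = 0.13135
R_total = 0.11963 + 6.228 + 1.152 + 0.13135 + 0.1892 = 7.8202 m²·K/W
Q = A·ΔT/R = 75.49 × (21.19 − 5.98) / 7.8202 = 146.83 W

146.8 W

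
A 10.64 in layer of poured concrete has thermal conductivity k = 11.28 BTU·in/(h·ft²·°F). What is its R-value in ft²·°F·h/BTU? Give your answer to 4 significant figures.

R = L/k = 10.64/11.28 = 0.94326 ft²·°F·h/BTU

0.9433 ft²·°F·h/BTU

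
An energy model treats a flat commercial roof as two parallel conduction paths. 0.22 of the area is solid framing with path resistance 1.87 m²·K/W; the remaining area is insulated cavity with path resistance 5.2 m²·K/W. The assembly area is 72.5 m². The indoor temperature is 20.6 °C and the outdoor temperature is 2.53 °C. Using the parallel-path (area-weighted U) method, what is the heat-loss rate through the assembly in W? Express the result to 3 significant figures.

U_eff = 0.78/5.2 + 0.22/1.87 = 0.15 + 0.1176 = 0.2676
R_eff = 1/U_eff = 3.736 m²·K/W
Q = 72.5 × (20.6 − 2.53) / 3.736 = 350.6 W

351 W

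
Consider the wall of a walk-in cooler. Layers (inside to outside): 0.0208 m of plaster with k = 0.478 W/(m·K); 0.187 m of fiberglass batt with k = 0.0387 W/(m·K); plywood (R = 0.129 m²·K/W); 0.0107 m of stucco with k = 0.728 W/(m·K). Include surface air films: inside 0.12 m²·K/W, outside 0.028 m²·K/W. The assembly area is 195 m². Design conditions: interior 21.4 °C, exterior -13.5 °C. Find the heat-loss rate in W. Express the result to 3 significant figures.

1320 W

0.0208/0.478 = 0.04351
0.187/0.0387 = 4.832
0.0107/0.728 = 0.0147
R_total = 0.12 + 0.04351 + 4.832 + 0.129 + 0.0147 + 0.028 = 5.167 m²·K/W
Q = A·ΔT/R = 195 × (21.4 − (-13.5)) / 5.167 = 1317 W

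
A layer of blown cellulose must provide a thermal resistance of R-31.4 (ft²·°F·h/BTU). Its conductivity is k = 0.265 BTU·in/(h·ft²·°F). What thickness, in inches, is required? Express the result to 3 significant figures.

L = R × k = 31.4 × 0.265 = 8.321 in

8.32 in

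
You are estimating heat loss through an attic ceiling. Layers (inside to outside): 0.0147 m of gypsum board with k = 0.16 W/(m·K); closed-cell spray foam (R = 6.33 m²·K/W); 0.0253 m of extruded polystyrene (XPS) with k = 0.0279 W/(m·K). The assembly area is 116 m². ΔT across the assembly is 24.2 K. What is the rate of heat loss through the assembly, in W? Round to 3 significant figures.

383 W

0.0147/0.16 = 0.09187
0.0253/0.0279 = 0.9068
R_total = 0.09187 + 6.33 + 0.9068 = 7.329 m²·K/W
Q = A·ΔT/R = 116 × 24.2 / 7.329 = 383 W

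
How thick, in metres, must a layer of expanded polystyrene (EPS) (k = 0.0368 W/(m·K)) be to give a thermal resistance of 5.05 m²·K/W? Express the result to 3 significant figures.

L = R·k = 5.05 × 0.0368 = 0.1858 m

0.186 m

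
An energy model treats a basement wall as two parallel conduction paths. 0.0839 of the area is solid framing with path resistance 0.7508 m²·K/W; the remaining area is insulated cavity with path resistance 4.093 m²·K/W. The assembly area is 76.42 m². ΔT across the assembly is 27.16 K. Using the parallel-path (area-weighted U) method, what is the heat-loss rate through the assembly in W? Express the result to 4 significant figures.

U_eff = 0.9161/4.093 + 0.0839/0.7508 = 0.22382 + 0.11175 = 0.33557
R_eff = 1/U_eff = 2.98 m²·K/W
Q = 76.42 × 27.16 / 2.98 = 696.5 W

696.5 W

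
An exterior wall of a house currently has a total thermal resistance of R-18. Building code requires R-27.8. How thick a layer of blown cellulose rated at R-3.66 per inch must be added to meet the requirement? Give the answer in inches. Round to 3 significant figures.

2.68 in

ΔR = 27.8 − 18 = 9.8 ft²·°F·h/BTU
L = ΔR / (R/in) = 9.8/3.66 = 2.678 in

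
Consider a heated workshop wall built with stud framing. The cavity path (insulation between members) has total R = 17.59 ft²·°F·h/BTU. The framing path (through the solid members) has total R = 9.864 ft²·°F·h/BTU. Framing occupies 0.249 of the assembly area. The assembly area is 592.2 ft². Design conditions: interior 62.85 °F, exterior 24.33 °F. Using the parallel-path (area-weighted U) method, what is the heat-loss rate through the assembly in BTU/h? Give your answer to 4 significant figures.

1550 BTU/h

U_eff = 0.751/17.59 + 0.249/9.864 = 0.042695 + 0.025243 = 0.067938
R_eff = 1/U_eff = 14.719 ft²·°F·h/BTU
Q = 592.2 × (62.85 − 24.33) / 14.719 = 1549.8 BTU/h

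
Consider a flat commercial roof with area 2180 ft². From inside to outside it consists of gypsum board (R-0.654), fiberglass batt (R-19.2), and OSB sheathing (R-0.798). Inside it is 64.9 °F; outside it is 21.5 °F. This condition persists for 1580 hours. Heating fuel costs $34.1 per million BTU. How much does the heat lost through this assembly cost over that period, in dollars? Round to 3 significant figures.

R_total = 0.654 + 19.2 + 0.798 = 20.65 ft²·°F·h/BTU
Q = 2180 × (64.9 − 21.5) / 20.65 = 4581 BTU/h
E = 4581 × 1580 = 7238000 BTU
Cost = 7238000/10⁶ × 34.1 = $246.8

247 dollars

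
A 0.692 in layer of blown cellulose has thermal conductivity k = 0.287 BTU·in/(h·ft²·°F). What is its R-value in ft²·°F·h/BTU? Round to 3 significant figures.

2.41 ft²·°F·h/BTU

R = L/k = 0.692/0.287 = 2.411 ft²·°F·h/BTU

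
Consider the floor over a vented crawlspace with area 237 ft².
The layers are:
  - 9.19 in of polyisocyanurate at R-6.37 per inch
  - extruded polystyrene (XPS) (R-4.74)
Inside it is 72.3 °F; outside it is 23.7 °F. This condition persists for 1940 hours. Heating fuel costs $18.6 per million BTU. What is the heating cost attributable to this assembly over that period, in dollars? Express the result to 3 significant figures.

6.57 dollars

9.19 × 6.37 = 58.54
R_total = 58.54 + 4.74 = 63.28 ft²·°F·h/BTU
Q = 237 × (72.3 − 23.7) / 63.28 = 182 BTU/h
E = 182 × 1940 = 353100 BTU
Cost = 353100/10⁶ × 18.6 = $6.568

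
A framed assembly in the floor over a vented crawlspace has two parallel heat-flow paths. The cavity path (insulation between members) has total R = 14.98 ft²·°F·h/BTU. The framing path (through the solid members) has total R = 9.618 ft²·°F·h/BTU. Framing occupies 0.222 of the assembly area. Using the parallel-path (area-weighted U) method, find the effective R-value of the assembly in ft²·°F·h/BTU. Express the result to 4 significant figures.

U_eff = 0.778/14.98 + 0.222/9.618 = 0.051936 + 0.023082 = 0.075018
R_eff = 1/U_eff = 13.33 ft²·°F·h/BTU

13.33 ft²·°F·h/BTU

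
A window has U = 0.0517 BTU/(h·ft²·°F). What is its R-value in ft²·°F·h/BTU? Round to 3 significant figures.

R = 1/U = 1/0.0517 = 19.34

19.3 ft²·°F·h/BTU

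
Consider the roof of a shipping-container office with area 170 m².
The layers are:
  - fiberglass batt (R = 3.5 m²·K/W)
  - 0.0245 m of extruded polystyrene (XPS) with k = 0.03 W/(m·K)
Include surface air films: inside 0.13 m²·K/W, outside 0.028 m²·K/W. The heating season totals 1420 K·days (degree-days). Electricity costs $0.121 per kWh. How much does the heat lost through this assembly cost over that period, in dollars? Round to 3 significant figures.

0.0245/0.03 = 0.8167
R_total = 0.13 + 3.5 + 0.8167 + 0.028 = 4.475 m²·K/W
E = A × HDD × 24 / R / 1000 = 170 × 1420 × 24 / 4.475 / 1000 = 1295 kWh
Cost = 1295 × 0.121 = $156.7

157 dollars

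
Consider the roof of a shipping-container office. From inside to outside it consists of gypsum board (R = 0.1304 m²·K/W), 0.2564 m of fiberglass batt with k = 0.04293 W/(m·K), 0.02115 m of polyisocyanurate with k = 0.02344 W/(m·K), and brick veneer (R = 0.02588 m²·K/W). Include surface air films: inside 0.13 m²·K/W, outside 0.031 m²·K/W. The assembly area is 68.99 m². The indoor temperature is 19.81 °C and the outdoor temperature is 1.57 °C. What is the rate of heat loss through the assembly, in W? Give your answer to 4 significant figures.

175.0 W

0.2564/0.04293 = 5.9725
0.02115/0.02344 = 0.9023
R_total = 0.13 + 0.1304 + 5.9725 + 0.9023 + 0.02588 + 0.031 = 7.1921 m²·K/W
Q = A·ΔT/R = 68.99 × (19.81 − 1.57) / 7.1921 = 174.97 W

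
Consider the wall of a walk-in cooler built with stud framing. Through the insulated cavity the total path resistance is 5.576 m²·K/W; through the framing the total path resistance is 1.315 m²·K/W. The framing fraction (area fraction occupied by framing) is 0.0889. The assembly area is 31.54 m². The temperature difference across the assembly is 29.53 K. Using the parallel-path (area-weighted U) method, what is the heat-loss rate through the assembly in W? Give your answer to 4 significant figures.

215.1 W

U_eff = 0.9111/5.576 + 0.0889/1.315 = 0.1634 + 0.067605 = 0.231
R_eff = 1/U_eff = 4.329 m²·K/W
Q = 31.54 × 29.53 / 4.329 = 215.15 W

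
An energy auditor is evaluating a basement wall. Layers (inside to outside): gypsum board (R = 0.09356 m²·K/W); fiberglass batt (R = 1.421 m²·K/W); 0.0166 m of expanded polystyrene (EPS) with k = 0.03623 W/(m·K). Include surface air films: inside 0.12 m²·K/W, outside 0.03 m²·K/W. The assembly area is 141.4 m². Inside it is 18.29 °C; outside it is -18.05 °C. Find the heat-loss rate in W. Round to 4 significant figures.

2421 W

0.0166/0.03623 = 0.45818
R_total = 0.12 + 0.09356 + 1.421 + 0.45818 + 0.03 = 2.1227 m²·K/W
Q = A·ΔT/R = 141.4 × (18.29 − (-18.05)) / 2.1227 = 2420.7 W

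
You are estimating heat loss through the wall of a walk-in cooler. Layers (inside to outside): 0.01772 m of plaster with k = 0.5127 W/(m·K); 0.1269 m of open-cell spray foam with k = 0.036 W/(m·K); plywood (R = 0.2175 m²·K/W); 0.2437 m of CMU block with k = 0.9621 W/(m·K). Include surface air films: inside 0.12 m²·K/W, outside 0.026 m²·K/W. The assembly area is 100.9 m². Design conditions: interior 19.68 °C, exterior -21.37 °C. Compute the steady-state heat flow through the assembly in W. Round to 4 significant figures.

991.8 W

0.01772/0.5127 = 0.034562
0.1269/0.036 = 3.525
0.2437/0.9621 = 0.2533
R_total = 0.12 + 0.034562 + 3.525 + 0.2175 + 0.2533 + 0.026 = 4.1764 m²·K/W
Q = A·ΔT/R = 100.9 × (19.68 − (-21.37)) / 4.1764 = 991.76 W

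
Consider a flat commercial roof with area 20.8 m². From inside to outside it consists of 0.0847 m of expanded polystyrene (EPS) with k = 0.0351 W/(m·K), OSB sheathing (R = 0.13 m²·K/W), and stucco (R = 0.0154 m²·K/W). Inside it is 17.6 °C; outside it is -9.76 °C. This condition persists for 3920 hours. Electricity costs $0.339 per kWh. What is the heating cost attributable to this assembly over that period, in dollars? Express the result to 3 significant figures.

0.0847/0.0351 = 2.413
R_total = 2.413 + 0.13 + 0.0154 = 2.559 m²·K/W
Q = 20.8 × (17.6 − (-9.76)) / 2.559 = 222.4 W
E = 222.4 W × 3920 h / 1000 = 871.9 kWh
Cost = 871.9 × 0.339 = $295.6

296 dollars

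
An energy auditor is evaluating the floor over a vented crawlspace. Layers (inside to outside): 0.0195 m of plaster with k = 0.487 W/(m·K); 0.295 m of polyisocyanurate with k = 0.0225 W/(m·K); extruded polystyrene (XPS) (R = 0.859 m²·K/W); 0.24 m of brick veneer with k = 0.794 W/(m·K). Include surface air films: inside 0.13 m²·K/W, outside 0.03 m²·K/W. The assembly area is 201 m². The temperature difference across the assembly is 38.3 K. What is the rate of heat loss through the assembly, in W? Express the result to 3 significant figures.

532 W

0.0195/0.487 = 0.04004
0.295/0.0225 = 13.11
0.24/0.794 = 0.3023
R_total = 0.13 + 0.04004 + 13.11 + 0.859 + 0.3023 + 0.03 = 14.47 m²·K/W
Q = A·ΔT/R = 201 × 38.3 / 14.47 = 531.9 W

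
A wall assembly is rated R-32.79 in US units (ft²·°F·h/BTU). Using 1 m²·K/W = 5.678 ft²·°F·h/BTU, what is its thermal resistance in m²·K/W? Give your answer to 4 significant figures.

R_SI = 32.79/5.678 = 5.7749

5.775 m²·K/W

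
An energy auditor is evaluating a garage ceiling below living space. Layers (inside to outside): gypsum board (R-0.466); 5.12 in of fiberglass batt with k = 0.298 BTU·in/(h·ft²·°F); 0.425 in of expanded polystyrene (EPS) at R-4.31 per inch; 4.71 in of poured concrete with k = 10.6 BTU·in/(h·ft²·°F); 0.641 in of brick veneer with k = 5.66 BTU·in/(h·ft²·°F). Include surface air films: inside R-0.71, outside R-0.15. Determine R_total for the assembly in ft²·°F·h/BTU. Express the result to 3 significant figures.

5.12/0.298 = 17.18
0.425 × 4.31 = 1.832
4.71/10.6 = 0.4443
0.641/5.66 = 0.1133
R_total = 0.71 + 0.466 + 17.18 + 1.832 + 0.4443 + 0.1133 + 0.15 = 20.9 ft²·°F·h/BTU

20.9 ft²·°F·h/BTU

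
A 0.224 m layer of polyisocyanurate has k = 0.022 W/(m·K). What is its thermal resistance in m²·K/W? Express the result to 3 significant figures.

R = L/k = 0.224/0.022 = 10.18 m²·K/W

10.2 m²·K/W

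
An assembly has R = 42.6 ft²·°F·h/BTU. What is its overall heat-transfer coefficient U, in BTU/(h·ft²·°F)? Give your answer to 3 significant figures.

U = 1/R = 1/42.6 = 0.02347

0.0235 BTU/(h·ft²·°F)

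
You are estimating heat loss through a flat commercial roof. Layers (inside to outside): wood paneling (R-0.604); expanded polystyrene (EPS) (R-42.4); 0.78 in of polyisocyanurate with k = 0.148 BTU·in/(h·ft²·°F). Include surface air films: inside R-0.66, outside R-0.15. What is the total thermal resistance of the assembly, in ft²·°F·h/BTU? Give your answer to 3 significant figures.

0.78/0.148 = 5.27
R_total = 0.66 + 0.604 + 42.4 + 5.27 + 0.15 = 49.08 ft²·°F·h/BTU

49.1 ft²·°F·h/BTU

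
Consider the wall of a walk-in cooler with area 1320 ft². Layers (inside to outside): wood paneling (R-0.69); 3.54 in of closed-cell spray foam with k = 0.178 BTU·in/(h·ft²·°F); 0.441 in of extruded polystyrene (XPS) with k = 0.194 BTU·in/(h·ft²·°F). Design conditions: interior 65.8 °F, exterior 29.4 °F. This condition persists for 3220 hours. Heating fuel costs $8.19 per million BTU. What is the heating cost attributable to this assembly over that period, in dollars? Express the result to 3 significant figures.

3.54/0.178 = 19.89
0.441/0.194 = 2.273
R_total = 0.69 + 19.89 + 2.273 = 22.85 ft²·°F·h/BTU
Q = 1320 × (65.8 − 29.4) / 22.85 = 2103 BTU/h
E = 2103 × 3220 = 6771000 BTU
Cost = 6771000/10⁶ × 8.19 = $55.45

55.5 dollars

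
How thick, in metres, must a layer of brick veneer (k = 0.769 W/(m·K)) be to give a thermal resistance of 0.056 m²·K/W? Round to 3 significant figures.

L = R·k = 0.056 × 0.769 = 0.04306 m

0.0431 m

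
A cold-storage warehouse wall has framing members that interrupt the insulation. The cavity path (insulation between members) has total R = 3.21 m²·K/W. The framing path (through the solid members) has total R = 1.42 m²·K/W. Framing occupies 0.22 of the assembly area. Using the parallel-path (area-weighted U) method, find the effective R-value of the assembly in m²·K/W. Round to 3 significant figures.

2.51 m²·K/W

U_eff = 0.78/3.21 + 0.22/1.42 = 0.243 + 0.1549 = 0.3979
R_eff = 1/U_eff = 2.513 m²·K/W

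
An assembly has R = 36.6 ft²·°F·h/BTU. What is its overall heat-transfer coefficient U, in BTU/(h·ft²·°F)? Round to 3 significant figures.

U = 1/R = 1/36.6 = 0.02732

0.0273 BTU/(h·ft²·°F)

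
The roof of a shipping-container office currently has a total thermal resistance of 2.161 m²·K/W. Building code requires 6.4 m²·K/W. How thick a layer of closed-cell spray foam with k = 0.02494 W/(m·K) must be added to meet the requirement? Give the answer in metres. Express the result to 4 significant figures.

0.1057 m

ΔR = 6.4 − 2.161 = 4.239 m²·K/W
L = ΔR × k = 4.239 × 0.02494 = 0.10572 m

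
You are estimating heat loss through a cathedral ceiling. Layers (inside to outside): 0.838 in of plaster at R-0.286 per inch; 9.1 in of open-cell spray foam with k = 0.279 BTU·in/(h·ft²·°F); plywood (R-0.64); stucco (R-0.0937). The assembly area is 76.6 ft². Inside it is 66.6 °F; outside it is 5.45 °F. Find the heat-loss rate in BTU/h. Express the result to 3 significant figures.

139 BTU/h

0.838 × 0.286 = 0.2397
9.1/0.279 = 32.62
R_total = 0.2397 + 32.62 + 0.64 + 0.0937 = 33.59 ft²·°F·h/BTU
Q = A·ΔT/R = 76.6 × (66.6 − 5.45) / 33.59 = 139.4 BTU/h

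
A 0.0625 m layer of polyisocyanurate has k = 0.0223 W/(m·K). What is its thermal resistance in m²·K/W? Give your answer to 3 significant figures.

R = L/k = 0.0625/0.0223 = 2.803 m²·K/W

2.80 m²·K/W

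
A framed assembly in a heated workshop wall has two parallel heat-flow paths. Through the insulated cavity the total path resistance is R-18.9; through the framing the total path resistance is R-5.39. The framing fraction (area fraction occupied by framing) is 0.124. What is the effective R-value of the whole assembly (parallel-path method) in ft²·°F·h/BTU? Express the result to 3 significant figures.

14.4 ft²·°F·h/BTU

U_eff = 0.876/18.9 + 0.124/5.39 = 0.04635 + 0.02301 = 0.06935
R_eff = 1/U_eff = 14.42 ft²·°F·h/BTU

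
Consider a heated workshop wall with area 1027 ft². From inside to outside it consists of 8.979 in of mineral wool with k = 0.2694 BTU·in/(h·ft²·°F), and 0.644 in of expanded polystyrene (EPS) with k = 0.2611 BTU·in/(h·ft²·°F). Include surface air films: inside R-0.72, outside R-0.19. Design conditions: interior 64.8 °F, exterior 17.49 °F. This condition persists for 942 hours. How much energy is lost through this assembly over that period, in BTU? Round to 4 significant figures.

8.979/0.2694 = 33.33
0.644/0.2611 = 2.4665
R_total = 0.72 + 33.33 + 2.4665 + 0.19 = 36.706 ft²·°F·h/BTU
Q = 1027 × (64.8 − 17.49) / 36.706 = 1323.7 BTU/h
E = 1323.7 × 942 = 1246900 BTU

1247000 BTU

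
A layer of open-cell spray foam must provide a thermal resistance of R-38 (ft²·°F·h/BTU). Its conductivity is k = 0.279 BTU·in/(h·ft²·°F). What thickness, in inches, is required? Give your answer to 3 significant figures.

10.6 in

L = R × k = 38 × 0.279 = 10.6 in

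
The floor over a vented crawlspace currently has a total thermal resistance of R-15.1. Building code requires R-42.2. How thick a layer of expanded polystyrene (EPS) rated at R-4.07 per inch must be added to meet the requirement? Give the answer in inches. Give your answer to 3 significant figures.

ΔR = 42.2 − 15.1 = 27.1 ft²·°F·h/BTU
L = ΔR / (R/in) = 27.1/4.07 = 6.658 in

6.66 in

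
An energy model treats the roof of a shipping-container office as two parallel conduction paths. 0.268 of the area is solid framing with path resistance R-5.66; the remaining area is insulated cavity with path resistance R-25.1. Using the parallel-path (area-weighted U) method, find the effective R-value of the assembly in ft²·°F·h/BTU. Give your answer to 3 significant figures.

13.1 ft²·°F·h/BTU

U_eff = 0.732/25.1 + 0.268/5.66 = 0.02916 + 0.04735 = 0.07651
R_eff = 1/U_eff = 13.07 ft²·°F·h/BTU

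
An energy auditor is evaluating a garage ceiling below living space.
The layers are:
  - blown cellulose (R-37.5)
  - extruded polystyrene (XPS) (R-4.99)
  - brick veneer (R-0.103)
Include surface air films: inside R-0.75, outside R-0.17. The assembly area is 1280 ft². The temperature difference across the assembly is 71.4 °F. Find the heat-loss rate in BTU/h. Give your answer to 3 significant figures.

R_total = 0.75 + 37.5 + 4.99 + 0.103 + 0.17 = 43.51 ft²·°F·h/BTU
Q = A·ΔT/R = 1280 × 71.4 / 43.51 = 2100 BTU/h

2100 BTU/h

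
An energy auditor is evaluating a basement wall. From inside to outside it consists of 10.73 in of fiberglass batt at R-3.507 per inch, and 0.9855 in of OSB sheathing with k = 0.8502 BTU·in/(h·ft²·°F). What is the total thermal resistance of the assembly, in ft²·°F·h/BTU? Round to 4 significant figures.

38.79 ft²·°F·h/BTU

10.73 × 3.507 = 37.63
0.9855/0.8502 = 1.1591
R_total = 37.63 + 1.1591 = 38.789 ft²·°F·h/BTU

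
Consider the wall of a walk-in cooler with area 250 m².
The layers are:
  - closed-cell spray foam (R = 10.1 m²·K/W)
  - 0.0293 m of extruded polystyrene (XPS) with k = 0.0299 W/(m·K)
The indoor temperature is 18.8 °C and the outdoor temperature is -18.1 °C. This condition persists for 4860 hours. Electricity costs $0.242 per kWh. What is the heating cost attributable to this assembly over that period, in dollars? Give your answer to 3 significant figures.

979 dollars

0.0293/0.0299 = 0.9799
R_total = 10.1 + 0.9799 = 11.08 m²·K/W
Q = 250 × (18.8 − (-18.1)) / 11.08 = 832.6 W
E = 832.6 W × 4860 h / 1000 = 4046 kWh
Cost = 4046 × 0.242 = $979.2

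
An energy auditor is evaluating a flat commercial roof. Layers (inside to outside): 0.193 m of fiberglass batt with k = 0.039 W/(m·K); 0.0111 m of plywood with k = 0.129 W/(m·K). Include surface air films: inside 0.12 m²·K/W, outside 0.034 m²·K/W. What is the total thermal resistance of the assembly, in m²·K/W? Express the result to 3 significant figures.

5.19 m²·K/W

0.193/0.039 = 4.949
0.0111/0.129 = 0.08605
R_total = 0.12 + 4.949 + 0.08605 + 0.034 = 5.189 m²·K/W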